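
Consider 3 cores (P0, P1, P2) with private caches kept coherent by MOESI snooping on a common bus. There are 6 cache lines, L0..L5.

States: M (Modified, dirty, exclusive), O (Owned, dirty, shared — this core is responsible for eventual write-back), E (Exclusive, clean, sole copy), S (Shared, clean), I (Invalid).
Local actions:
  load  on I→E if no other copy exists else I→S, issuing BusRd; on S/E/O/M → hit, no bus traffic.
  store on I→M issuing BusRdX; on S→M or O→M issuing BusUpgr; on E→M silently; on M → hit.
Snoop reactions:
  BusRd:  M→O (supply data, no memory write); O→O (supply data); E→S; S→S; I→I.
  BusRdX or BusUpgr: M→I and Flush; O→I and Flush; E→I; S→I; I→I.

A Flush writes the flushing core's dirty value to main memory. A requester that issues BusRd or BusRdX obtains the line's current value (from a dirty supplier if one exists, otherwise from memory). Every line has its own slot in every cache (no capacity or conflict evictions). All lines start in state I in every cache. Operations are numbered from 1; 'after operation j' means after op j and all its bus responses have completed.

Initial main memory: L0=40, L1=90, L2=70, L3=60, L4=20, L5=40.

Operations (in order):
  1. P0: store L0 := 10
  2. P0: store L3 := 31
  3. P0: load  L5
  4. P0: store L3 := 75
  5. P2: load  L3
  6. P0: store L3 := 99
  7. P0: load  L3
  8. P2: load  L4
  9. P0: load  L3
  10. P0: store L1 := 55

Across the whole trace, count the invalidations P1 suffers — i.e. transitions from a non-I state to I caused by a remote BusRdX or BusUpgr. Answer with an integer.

[1] P0: store L0 := 10 | P0:M(10), P1:I, P2:I | bus: BusRdX
[2] P0: store L3 := 31 | P0:M(31), P1:I, P2:I | bus: BusRdX
[3] P0: load  L5 | P0:E(40), P1:I, P2:I | bus: BusRd
[4] P0: store L3 := 75 | P0:M(75), P1:I, P2:I | bus: none
[5] P2: load  L3 | P0:O(75), P1:I, P2:S(75) | bus: BusRd
[6] P0: store L3 := 99 | P0:M(99), P1:I, P2:I | bus: BusUpgr
[7] P0: load  L3 | P0:M(99), P1:I, P2:I | bus: none
[8] P2: load  L4 | P0:I, P1:I, P2:E(20) | bus: BusRd
[9] P0: load  L3 | P0:M(99), P1:I, P2:I | bus: none
[10] P0: store L1 := 55 | P0:M(55), P1:I, P2:I | bus: BusRdX

invalidations = 0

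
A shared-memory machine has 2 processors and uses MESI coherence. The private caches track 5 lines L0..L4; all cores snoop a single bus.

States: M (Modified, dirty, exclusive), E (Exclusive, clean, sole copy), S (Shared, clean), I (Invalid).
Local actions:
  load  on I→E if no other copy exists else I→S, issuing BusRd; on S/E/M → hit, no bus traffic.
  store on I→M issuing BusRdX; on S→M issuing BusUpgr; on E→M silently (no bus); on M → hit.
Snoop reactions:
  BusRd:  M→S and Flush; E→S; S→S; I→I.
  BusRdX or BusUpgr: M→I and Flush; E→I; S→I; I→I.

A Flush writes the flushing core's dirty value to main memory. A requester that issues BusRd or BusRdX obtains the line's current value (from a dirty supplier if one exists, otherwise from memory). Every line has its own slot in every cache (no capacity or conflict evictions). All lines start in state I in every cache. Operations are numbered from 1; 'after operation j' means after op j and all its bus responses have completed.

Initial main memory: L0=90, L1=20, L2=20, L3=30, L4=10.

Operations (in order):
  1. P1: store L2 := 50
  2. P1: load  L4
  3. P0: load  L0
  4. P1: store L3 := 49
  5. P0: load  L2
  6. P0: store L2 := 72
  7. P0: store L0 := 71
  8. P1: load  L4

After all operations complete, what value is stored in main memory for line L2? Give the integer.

[1] P1: store L2 := 50 | P0:I, P1:M(50) | bus: BusRdX
[2] P1: load  L4 | P0:I, P1:E(10) | bus: BusRd
[3] P0: load  L0 | P0:E(90), P1:I | bus: BusRd
[4] P1: store L3 := 49 | P0:I, P1:M(49) | bus: BusRdX
[5] P0: load  L2 | P0:S(50), P1:S(50) | bus: BusRd,Flush
[6] P0: store L2 := 72 | P0:M(72), P1:I | bus: BusUpgr
[7] P0: store L0 := 71 | P0:M(71), P1:I | bus: none
[8] P1: load  L4 | P0:I, P1:E(10) | bus: none

memory[L2] = 50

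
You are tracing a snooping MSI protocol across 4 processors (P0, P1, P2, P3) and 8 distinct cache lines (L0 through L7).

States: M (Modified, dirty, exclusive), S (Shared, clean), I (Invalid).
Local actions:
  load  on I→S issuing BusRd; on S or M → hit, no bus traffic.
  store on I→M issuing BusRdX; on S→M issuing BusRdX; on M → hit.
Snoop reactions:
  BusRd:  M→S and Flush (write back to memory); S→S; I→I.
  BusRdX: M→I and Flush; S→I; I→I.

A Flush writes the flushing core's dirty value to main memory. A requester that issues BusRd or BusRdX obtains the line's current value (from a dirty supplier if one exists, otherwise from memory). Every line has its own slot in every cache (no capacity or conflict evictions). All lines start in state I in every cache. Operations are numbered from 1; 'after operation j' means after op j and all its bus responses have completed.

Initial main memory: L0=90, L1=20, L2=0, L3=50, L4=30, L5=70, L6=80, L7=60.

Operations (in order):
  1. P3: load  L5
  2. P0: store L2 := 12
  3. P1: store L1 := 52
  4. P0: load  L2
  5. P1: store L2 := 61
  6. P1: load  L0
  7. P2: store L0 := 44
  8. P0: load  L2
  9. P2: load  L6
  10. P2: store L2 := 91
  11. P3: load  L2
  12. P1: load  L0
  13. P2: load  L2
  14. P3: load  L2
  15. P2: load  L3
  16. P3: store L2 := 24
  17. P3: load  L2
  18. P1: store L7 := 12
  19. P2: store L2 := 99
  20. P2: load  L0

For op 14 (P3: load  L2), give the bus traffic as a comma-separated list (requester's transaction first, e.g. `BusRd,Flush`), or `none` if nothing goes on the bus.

bus = none

  op1 P3: load  L5 → I/I/I/S on L5; bus BusRd; mem=70
  op2 P0: store L2 := 12 → M/I/I/I on L2; bus BusRdX; mem=0
  op3 P1: store L1 := 52 → I/M/I/I on L1; bus BusRdX; mem=20
  op4 P0: load  L2 → M/I/I/I on L2; bus (none); mem=0
  op5 P1: store L2 := 61 → I/M/I/I on L2; bus BusRdX Flush; mem=12
  op6 P1: load  L0 → I/S/I/I on L0; bus BusRd; mem=90
  op7 P2: store L0 := 44 → I/I/M/I on L0; bus BusRdX; mem=90
  op8 P0: load  L2 → S/S/I/I on L2; bus BusRd Flush; mem=61
  op9 P2: load  L6 → I/I/S/I on L6; bus BusRd; mem=80
  op10 P2: store L2 := 91 → I/I/M/I on L2; bus BusRdX; mem=61
  op11 P3: load  L2 → I/I/S/S on L2; bus BusRd Flush; mem=91
  op12 P1: load  L0 → I/S/S/I on L0; bus BusRd Flush; mem=44
  op13 P2: load  L2 → I/I/S/S on L2; bus (none); mem=91
  op14 P3: load  L2 → I/I/S/S on L2; bus (none); mem=91
  op15 P2: load  L3 → I/I/S/I on L3; bus BusRd; mem=50
  op16 P3: store L2 := 24 → I/I/I/M on L2; bus BusRdX; mem=91
  op17 P3: load  L2 → I/I/I/M on L2; bus (none); mem=91
  op18 P1: store L7 := 12 → I/M/I/I on L7; bus BusRdX; mem=60
  op19 P2: store L2 := 99 → I/I/M/I on L2; bus BusRdX Flush; mem=24
  op20 P2: load  L0 → I/S/S/I on L0; bus (none); mem=44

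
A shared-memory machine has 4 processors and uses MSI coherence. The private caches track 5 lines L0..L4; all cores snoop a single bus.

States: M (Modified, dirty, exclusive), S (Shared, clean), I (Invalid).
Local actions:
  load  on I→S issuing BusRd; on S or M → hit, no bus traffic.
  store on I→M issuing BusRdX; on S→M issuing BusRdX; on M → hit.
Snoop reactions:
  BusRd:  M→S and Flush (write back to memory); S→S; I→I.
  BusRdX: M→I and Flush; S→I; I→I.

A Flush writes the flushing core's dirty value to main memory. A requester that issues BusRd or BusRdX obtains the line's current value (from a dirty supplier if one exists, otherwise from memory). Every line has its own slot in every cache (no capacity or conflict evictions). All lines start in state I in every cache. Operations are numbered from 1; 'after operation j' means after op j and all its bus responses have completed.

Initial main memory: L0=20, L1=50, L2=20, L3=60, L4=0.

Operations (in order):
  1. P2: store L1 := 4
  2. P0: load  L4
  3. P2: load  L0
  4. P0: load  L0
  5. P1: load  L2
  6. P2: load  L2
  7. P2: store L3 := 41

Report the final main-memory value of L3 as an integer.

step 1: P2: store L1 := 4  ⟶  IIMI  (L1)  txn=BusRdX  M[L1]=50
step 2: P0: load  L4  ⟶  SIII  (L4)  txn=BusRd  M[L4]=0
step 3: P2: load  L0  ⟶  IISI  (L0)  txn=BusRd  M[L0]=20
step 4: P0: load  L0  ⟶  SISI  (L0)  txn=BusRd  M[L0]=20
step 5: P1: load  L2  ⟶  ISII  (L2)  txn=BusRd  M[L2]=20
step 6: P2: load  L2  ⟶  ISSI  (L2)  txn=BusRd  M[L2]=20
step 7: P2: store L3 := 41  ⟶  IIMI  (L3)  txn=BusRdX  M[L3]=60

memory[L3] = 60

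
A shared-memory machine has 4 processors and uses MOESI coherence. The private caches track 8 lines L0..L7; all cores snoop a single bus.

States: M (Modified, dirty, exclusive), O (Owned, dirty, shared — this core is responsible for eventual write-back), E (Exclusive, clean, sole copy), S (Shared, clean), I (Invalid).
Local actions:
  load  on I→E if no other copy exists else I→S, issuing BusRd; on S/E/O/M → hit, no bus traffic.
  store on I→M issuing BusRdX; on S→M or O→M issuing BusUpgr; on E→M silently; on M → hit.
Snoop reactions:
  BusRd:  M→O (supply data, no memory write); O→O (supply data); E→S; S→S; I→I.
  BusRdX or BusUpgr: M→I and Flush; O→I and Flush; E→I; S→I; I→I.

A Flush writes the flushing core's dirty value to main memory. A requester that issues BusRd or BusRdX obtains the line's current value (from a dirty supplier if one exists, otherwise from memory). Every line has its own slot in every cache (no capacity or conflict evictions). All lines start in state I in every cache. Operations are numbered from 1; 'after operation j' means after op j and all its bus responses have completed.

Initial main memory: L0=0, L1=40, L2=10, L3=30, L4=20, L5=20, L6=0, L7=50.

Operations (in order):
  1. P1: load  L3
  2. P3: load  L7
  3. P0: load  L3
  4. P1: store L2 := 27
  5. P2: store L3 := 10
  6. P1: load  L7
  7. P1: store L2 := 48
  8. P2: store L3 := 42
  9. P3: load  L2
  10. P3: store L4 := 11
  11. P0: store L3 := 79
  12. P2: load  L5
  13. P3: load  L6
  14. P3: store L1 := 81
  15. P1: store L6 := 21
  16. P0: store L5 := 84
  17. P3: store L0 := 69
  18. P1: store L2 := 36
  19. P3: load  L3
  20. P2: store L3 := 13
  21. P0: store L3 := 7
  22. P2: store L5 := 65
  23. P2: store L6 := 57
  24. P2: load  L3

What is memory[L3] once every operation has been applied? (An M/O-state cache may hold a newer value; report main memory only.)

  op1 P1: load  L3 → I/E/I/I on L3; bus BusRd; mem=30
  op2 P3: load  L7 → I/I/I/E on L7; bus BusRd; mem=50
  op3 P0: load  L3 → S/S/I/I on L3; bus BusRd; mem=30
  op4 P1: store L2 := 27 → I/M/I/I on L2; bus BusRdX; mem=10
  op5 P2: store L3 := 10 → I/I/M/I on L3; bus BusRdX; mem=30
  op6 P1: load  L7 → I/S/I/S on L7; bus BusRd; mem=50
  op7 P1: store L2 := 48 → I/M/I/I on L2; bus (none); mem=10
  op8 P2: store L3 := 42 → I/I/M/I on L3; bus (none); mem=30
  op9 P3: load  L2 → I/O/I/S on L2; bus BusRd; mem=10
  op10 P3: store L4 := 11 → I/I/I/M on L4; bus BusRdX; mem=20
  op11 P0: store L3 := 79 → M/I/I/I on L3; bus BusRdX Flush; mem=42
  op12 P2: load  L5 → I/I/E/I on L5; bus BusRd; mem=20
  op13 P3: load  L6 → I/I/I/E on L6; bus BusRd; mem=0
  op14 P3: store L1 := 81 → I/I/I/M on L1; bus BusRdX; mem=40
  op15 P1: store L6 := 21 → I/M/I/I on L6; bus BusRdX; mem=0
  op16 P0: store L5 := 84 → M/I/I/I on L5; bus BusRdX; mem=20
  op17 P3: store L0 := 69 → I/I/I/M on L0; bus BusRdX; mem=0
  op18 P1: store L2 := 36 → I/M/I/I on L2; bus BusUpgr; mem=10
  op19 P3: load  L3 → O/I/I/S on L3; bus BusRd; mem=42
  op20 P2: store L3 := 13 → I/I/M/I on L3; bus BusRdX Flush; mem=79
  op21 P0: store L3 := 7 → M/I/I/I on L3; bus BusRdX Flush; mem=13
  op22 P2: store L5 := 65 → I/I/M/I on L5; bus BusRdX Flush; mem=84
  op23 P2: store L6 := 57 → I/I/M/I on L6; bus BusRdX Flush; mem=21
  op24 P2: load  L3 → O/I/S/I on L3; bus BusRd; mem=13

memory[L3] = 13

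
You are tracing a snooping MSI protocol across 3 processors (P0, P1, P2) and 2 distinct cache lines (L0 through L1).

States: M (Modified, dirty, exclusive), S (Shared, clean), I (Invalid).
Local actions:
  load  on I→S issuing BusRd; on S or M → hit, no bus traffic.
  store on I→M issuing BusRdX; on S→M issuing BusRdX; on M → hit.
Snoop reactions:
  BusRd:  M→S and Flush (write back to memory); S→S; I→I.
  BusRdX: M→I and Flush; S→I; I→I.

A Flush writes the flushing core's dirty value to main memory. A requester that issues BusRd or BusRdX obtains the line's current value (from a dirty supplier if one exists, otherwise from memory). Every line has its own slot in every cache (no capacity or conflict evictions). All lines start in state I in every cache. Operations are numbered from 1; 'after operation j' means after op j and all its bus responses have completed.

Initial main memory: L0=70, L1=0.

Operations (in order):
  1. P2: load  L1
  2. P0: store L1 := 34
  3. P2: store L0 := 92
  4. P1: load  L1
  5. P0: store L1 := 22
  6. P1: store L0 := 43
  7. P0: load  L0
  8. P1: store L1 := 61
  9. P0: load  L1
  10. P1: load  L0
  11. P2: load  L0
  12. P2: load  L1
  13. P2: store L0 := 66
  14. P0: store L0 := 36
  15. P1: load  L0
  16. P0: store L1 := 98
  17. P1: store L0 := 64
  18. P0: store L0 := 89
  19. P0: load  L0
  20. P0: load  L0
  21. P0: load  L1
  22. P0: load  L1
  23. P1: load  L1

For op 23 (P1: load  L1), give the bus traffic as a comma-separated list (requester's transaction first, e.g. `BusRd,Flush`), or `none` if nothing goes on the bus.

  op1 P2: load  L1 → I/I/S on L1; bus BusRd; mem=0
  op2 P0: store L1 := 34 → M/I/I on L1; bus BusRdX; mem=0
  op3 P2: store L0 := 92 → I/I/M on L0; bus BusRdX; mem=70
  op4 P1: load  L1 → S/S/I on L1; bus BusRd Flush; mem=34
  op5 P0: store L1 := 22 → M/I/I on L1; bus BusRdX; mem=34
  op6 P1: store L0 := 43 → I/M/I on L0; bus BusRdX Flush; mem=92
  op7 P0: load  L0 → S/S/I on L0; bus BusRd Flush; mem=43
  op8 P1: store L1 := 61 → I/M/I on L1; bus BusRdX Flush; mem=22
  op9 P0: load  L1 → S/S/I on L1; bus BusRd Flush; mem=61
  op10 P1: load  L0 → S/S/I on L0; bus (none); mem=43
  op11 P2: load  L0 → S/S/S on L0; bus BusRd; mem=43
  op12 P2: load  L1 → S/S/S on L1; bus BusRd; mem=61
  op13 P2: store L0 := 66 → I/I/M on L0; bus BusRdX; mem=43
  op14 P0: store L0 := 36 → M/I/I on L0; bus BusRdX Flush; mem=66
  op15 P1: load  L0 → S/S/I on L0; bus BusRd Flush; mem=36
  op16 P0: store L1 := 98 → M/I/I on L1; bus BusRdX; mem=61
  op17 P1: store L0 := 64 → I/M/I on L0; bus BusRdX; mem=36
  op18 P0: store L0 := 89 → M/I/I on L0; bus BusRdX Flush; mem=64
  op19 P0: load  L0 → M/I/I on L0; bus (none); mem=64
  op20 P0: load  L0 → M/I/I on L0; bus (none); mem=64
  op21 P0: load  L1 → M/I/I on L1; bus (none); mem=61
  op22 P0: load  L1 → M/I/I on L1; bus (none); mem=61
  op23 P1: load  L1 → S/S/I on L1; bus BusRd Flush; mem=98

bus = BusRd,Flush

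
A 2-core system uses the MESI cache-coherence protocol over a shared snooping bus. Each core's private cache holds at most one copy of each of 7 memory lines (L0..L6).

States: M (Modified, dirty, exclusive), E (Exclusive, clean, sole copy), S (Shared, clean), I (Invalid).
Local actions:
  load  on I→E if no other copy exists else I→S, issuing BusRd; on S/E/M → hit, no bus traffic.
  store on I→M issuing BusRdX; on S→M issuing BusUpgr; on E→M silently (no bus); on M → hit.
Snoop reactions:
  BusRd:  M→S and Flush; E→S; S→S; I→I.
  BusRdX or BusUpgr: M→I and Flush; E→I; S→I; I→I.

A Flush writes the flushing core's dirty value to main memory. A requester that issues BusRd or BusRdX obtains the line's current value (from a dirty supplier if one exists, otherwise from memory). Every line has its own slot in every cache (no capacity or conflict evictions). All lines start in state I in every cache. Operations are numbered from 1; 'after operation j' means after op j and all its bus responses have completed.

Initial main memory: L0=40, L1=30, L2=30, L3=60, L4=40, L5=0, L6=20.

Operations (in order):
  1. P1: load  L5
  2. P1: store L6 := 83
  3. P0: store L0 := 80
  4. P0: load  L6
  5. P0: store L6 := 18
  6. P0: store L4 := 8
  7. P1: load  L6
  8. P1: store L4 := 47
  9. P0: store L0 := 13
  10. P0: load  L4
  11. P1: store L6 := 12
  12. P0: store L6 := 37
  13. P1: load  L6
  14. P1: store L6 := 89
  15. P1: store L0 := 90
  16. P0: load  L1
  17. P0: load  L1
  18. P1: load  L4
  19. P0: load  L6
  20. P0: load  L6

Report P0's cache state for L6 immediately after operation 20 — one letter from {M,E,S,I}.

[1] P1: load  L5 | P0:I, P1:E(0) | bus: BusRd
[2] P1: store L6 := 83 | P0:I, P1:M(83) | bus: BusRdX
[3] P0: store L0 := 80 | P0:M(80), P1:I | bus: BusRdX
[4] P0: load  L6 | P0:S(83), P1:S(83) | bus: BusRd,Flush
[5] P0: store L6 := 18 | P0:M(18), P1:I | bus: BusUpgr
[6] P0: store L4 := 8 | P0:M(8), P1:I | bus: BusRdX
[7] P1: load  L6 | P0:S(18), P1:S(18) | bus: BusRd,Flush
[8] P1: store L4 := 47 | P0:I, P1:M(47) | bus: BusRdX,Flush
[9] P0: store L0 := 13 | P0:M(13), P1:I | bus: none
[10] P0: load  L4 | P0:S(47), P1:S(47) | bus: BusRd,Flush
[11] P1: store L6 := 12 | P0:I, P1:M(12) | bus: BusUpgr
[12] P0: store L6 := 37 | P0:M(37), P1:I | bus: BusRdX,Flush
[13] P1: load  L6 | P0:S(37), P1:S(37) | bus: BusRd,Flush
[14] P1: store L6 := 89 | P0:I, P1:M(89) | bus: BusUpgr
[15] P1: store L0 := 90 | P0:I, P1:M(90) | bus: BusRdX,Flush
[16] P0: load  L1 | P0:E(30), P1:I | bus: BusRd
[17] P0: load  L1 | P0:E(30), P1:I | bus: none
[18] P1: load  L4 | P0:S(47), P1:S(47) | bus: none
[19] P0: load  L6 | P0:S(89), P1:S(89) | bus: BusRd,Flush
[20] P0: load  L6 | P0:S(89), P1:S(89) | bus: none

state = S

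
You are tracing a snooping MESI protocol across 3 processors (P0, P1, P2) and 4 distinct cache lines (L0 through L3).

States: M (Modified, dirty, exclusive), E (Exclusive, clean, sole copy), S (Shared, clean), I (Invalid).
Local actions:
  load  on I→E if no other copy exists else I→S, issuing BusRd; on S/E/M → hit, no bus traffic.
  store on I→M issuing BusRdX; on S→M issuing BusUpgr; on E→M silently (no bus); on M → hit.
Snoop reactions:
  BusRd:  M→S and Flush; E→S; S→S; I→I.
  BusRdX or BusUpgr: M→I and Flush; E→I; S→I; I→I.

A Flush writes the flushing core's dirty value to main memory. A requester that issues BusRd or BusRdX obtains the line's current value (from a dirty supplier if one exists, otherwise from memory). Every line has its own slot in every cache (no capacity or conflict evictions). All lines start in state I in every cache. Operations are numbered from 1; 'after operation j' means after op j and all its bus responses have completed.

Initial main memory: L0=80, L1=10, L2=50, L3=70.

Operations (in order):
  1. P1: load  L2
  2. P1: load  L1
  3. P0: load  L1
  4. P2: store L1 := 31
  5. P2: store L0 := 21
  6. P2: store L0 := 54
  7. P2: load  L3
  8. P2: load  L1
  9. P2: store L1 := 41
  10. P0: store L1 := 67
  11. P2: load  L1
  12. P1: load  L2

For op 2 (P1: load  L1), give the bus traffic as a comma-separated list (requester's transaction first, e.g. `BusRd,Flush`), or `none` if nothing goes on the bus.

bus = BusRd

  op1 P1: load  L2 → I/E/I on L2; bus BusRd; mem=50
  op2 P1: load  L1 → I/E/I on L1; bus BusRd; mem=10
  op3 P0: load  L1 → S/S/I on L1; bus BusRd; mem=10
  op4 P2: store L1 := 31 → I/I/M on L1; bus BusRdX; mem=10
  op5 P2: store L0 := 21 → I/I/M on L0; bus BusRdX; mem=80
  op6 P2: store L0 := 54 → I/I/M on L0; bus (none); mem=80
  op7 P2: load  L3 → I/I/E on L3; bus BusRd; mem=70
  op8 P2: load  L1 → I/I/M on L1; bus (none); mem=10
  op9 P2: store L1 := 41 → I/I/M on L1; bus (none); mem=10
  op10 P0: store L1 := 67 → M/I/I on L1; bus BusRdX Flush; mem=41
  op11 P2: load  L1 → S/I/S on L1; bus BusRd Flush; mem=67
  op12 P1: load  L2 → I/E/I on L2; bus (none); mem=50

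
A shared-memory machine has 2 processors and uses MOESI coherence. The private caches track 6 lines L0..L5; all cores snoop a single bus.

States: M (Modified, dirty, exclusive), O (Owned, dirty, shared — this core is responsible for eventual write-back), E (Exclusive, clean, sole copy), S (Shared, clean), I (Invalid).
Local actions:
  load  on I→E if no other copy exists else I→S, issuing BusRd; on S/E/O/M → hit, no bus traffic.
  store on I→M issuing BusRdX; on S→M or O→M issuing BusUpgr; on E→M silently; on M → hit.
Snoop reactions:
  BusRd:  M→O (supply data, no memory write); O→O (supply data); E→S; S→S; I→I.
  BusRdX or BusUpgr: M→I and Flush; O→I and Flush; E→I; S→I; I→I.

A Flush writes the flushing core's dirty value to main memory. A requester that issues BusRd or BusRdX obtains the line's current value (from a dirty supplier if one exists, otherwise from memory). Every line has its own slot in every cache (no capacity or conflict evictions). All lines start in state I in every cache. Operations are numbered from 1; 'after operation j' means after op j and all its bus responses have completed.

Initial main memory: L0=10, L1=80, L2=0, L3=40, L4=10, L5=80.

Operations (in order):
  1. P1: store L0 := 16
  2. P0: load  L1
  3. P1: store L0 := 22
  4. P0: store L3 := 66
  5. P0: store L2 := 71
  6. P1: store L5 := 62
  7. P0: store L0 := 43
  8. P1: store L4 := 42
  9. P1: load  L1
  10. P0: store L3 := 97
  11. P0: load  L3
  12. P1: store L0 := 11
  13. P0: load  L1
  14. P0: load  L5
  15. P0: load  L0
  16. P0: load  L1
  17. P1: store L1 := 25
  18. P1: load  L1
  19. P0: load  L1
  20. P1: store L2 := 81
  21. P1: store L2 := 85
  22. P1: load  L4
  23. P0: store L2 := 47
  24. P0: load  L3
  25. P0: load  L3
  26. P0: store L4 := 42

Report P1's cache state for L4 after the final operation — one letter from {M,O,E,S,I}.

step 1: P1: store L0 := 16  ⟶  IM  (L0)  txn=BusRdX  M[L0]=10
step 2: P0: load  L1  ⟶  EI  (L1)  txn=BusRd  M[L1]=80
step 3: P1: store L0 := 22  ⟶  IM  (L0)  txn=∅  M[L0]=10
step 4: P0: store L3 := 66  ⟶  MI  (L3)  txn=BusRdX  M[L3]=40
step 5: P0: store L2 := 71  ⟶  MI  (L2)  txn=BusRdX  M[L2]=0
step 6: P1: store L5 := 62  ⟶  IM  (L5)  txn=BusRdX  M[L5]=80
step 7: P0: store L0 := 43  ⟶  MI  (L0)  txn=BusRdX+Flush  M[L0]=22
step 8: P1: store L4 := 42  ⟶  IM  (L4)  txn=BusRdX  M[L4]=10
step 9: P1: load  L1  ⟶  SS  (L1)  txn=BusRd  M[L1]=80
step 10: P0: store L3 := 97  ⟶  MI  (L3)  txn=∅  M[L3]=40
step 11: P0: load  L3  ⟶  MI  (L3)  txn=∅  M[L3]=40
step 12: P1: store L0 := 11  ⟶  IM  (L0)  txn=BusRdX+Flush  M[L0]=43
step 13: P0: load  L1  ⟶  SS  (L1)  txn=∅  M[L1]=80
step 14: P0: load  L5  ⟶  SO  (L5)  txn=BusRd  M[L5]=80
step 15: P0: load  L0  ⟶  SO  (L0)  txn=BusRd  M[L0]=43
step 16: P0: load  L1  ⟶  SS  (L1)  txn=∅  M[L1]=80
step 17: P1: store L1 := 25  ⟶  IM  (L1)  txn=BusUpgr  M[L1]=80
step 18: P1: load  L1  ⟶  IM  (L1)  txn=∅  M[L1]=80
step 19: P0: load  L1  ⟶  SO  (L1)  txn=BusRd  M[L1]=80
step 20: P1: store L2 := 81  ⟶  IM  (L2)  txn=BusRdX+Flush  M[L2]=71
step 21: P1: store L2 := 85  ⟶  IM  (L2)  txn=∅  M[L2]=71
step 22: P1: load  L4  ⟶  IM  (L4)  txn=∅  M[L4]=10
step 23: P0: store L2 := 47  ⟶  MI  (L2)  txn=BusRdX+Flush  M[L2]=85
step 24: P0: load  L3  ⟶  MI  (L3)  txn=∅  M[L3]=40
step 25: P0: load  L3  ⟶  MI  (L3)  txn=∅  M[L3]=40
step 26: P0: store L4 := 42  ⟶  MI  (L4)  txn=BusRdX+Flush  M[L4]=42

state = I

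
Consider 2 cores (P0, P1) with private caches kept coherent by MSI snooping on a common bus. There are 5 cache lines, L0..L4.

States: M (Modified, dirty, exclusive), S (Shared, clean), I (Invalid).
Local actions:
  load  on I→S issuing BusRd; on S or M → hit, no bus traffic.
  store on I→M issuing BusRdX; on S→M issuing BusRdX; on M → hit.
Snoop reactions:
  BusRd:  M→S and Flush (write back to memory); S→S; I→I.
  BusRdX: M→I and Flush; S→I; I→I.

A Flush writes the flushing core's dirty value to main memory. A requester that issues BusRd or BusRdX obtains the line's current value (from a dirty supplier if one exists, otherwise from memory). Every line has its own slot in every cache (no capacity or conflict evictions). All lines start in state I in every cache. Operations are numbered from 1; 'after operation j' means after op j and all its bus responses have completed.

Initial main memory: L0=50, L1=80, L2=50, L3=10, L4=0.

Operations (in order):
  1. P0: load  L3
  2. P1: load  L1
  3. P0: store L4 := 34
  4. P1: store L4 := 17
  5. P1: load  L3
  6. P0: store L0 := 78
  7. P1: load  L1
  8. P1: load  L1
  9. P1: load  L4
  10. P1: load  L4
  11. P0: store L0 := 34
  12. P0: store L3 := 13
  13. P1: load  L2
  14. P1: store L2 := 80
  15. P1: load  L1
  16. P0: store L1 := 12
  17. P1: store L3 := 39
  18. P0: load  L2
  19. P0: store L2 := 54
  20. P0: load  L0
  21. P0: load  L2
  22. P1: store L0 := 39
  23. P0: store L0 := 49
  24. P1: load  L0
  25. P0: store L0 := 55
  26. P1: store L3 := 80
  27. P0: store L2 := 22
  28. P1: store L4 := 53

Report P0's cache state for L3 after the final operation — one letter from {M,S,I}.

1. P0: load  L3  bus=[BusRd]  L3: P0=S P1=I  mem[L3]=10
2. P1: load  L1  bus=[BusRd]  L1: P0=I P1=S  mem[L1]=80
3. P0: store L4 := 34  bus=[BusRdX]  L4: P0=M P1=I  mem[L4]=0
4. P1: store L4 := 17  bus=[BusRdX,Flush]  L4: P0=I P1=M  mem[L4]=34
5. P1: load  L3  bus=[BusRd]  L3: P0=S P1=S  mem[L3]=10
6. P0: store L0 := 78  bus=[BusRdX]  L0: P0=M P1=I  mem[L0]=50
7. P1: load  L1  bus=[-]  L1: P0=I P1=S  mem[L1]=80
8. P1: load  L1  bus=[-]  L1: P0=I P1=S  mem[L1]=80
9. P1: load  L4  bus=[-]  L4: P0=I P1=M  mem[L4]=34
10. P1: load  L4  bus=[-]  L4: P0=I P1=M  mem[L4]=34
11. P0: store L0 := 34  bus=[-]  L0: P0=M P1=I  mem[L0]=50
12. P0: store L3 := 13  bus=[BusRdX]  L3: P0=M P1=I  mem[L3]=10
13. P1: load  L2  bus=[BusRd]  L2: P0=I P1=S  mem[L2]=50
14. P1: store L2 := 80  bus=[BusRdX]  L2: P0=I P1=M  mem[L2]=50
15. P1: load  L1  bus=[-]  L1: P0=I P1=S  mem[L1]=80
16. P0: store L1 := 12  bus=[BusRdX]  L1: P0=M P1=I  mem[L1]=80
17. P1: store L3 := 39  bus=[BusRdX,Flush]  L3: P0=I P1=M  mem[L3]=13
18. P0: load  L2  bus=[BusRd,Flush]  L2: P0=S P1=S  mem[L2]=80
19. P0: store L2 := 54  bus=[BusRdX]  L2: P0=M P1=I  mem[L2]=80
20. P0: load  L0  bus=[-]  L0: P0=M P1=I  mem[L0]=50
21. P0: load  L2  bus=[-]  L2: P0=M P1=I  mem[L2]=80
22. P1: store L0 := 39  bus=[BusRdX,Flush]  L0: P0=I P1=M  mem[L0]=34
23. P0: store L0 := 49  bus=[BusRdX,Flush]  L0: P0=M P1=I  mem[L0]=39
24. P1: load  L0  bus=[BusRd,Flush]  L0: P0=S P1=S  mem[L0]=49
25. P0: store L0 := 55  bus=[BusRdX]  L0: P0=M P1=I  mem[L0]=49
26. P1: store L3 := 80  bus=[-]  L3: P0=I P1=M  mem[L3]=13
27. P0: store L2 := 22  bus=[-]  L2: P0=M P1=I  mem[L2]=80
28. P1: store L4 := 53  bus=[-]  L4: P0=I P1=M  mem[L4]=34

state = I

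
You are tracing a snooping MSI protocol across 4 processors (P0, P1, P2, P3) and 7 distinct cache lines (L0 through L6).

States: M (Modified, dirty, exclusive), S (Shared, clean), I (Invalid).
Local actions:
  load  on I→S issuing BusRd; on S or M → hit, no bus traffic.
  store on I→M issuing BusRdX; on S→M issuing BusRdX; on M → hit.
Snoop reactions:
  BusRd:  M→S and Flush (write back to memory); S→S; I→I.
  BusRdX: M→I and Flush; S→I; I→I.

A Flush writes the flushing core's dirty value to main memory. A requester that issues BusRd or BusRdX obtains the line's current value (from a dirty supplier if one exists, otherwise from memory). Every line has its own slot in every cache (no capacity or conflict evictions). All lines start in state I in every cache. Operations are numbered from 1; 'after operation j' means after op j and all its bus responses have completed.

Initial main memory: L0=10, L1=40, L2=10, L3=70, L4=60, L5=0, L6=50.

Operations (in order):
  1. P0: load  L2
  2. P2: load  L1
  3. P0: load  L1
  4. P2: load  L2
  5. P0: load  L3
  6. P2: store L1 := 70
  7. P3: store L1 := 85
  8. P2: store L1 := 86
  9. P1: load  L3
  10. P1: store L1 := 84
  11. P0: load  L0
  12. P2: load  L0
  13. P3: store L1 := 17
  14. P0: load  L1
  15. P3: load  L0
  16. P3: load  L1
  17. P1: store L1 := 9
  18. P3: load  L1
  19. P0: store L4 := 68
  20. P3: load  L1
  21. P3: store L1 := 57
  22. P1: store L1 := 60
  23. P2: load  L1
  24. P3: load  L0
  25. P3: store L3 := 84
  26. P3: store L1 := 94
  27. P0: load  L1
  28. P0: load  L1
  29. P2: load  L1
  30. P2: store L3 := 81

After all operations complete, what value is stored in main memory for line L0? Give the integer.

1. P0: load  L2  bus=[BusRd]  L2: P0=S P1=I P2=I P3=I  mem[L2]=10
2. P2: load  L1  bus=[BusRd]  L1: P0=I P1=I P2=S P3=I  mem[L1]=40
3. P0: load  L1  bus=[BusRd]  L1: P0=S P1=I P2=S P3=I  mem[L1]=40
4. P2: load  L2  bus=[BusRd]  L2: P0=S P1=I P2=S P3=I  mem[L2]=10
5. P0: load  L3  bus=[BusRd]  L3: P0=S P1=I P2=I P3=I  mem[L3]=70
6. P2: store L1 := 70  bus=[BusRdX]  L1: P0=I P1=I P2=M P3=I  mem[L1]=40
7. P3: store L1 := 85  bus=[BusRdX,Flush]  L1: P0=I P1=I P2=I P3=M  mem[L1]=70
8. P2: store L1 := 86  bus=[BusRdX,Flush]  L1: P0=I P1=I P2=M P3=I  mem[L1]=85
9. P1: load  L3  bus=[BusRd]  L3: P0=S P1=S P2=I P3=I  mem[L3]=70
10. P1: store L1 := 84  bus=[BusRdX,Flush]  L1: P0=I P1=M P2=I P3=I  mem[L1]=86
11. P0: load  L0  bus=[BusRd]  L0: P0=S P1=I P2=I P3=I  mem[L0]=10
12. P2: load  L0  bus=[BusRd]  L0: P0=S P1=I P2=S P3=I  mem[L0]=10
13. P3: store L1 := 17  bus=[BusRdX,Flush]  L1: P0=I P1=I P2=I P3=M  mem[L1]=84
14. P0: load  L1  bus=[BusRd,Flush]  L1: P0=S P1=I P2=I P3=S  mem[L1]=17
15. P3: load  L0  bus=[BusRd]  L0: P0=S P1=I P2=S P3=S  mem[L0]=10
16. P3: load  L1  bus=[-]  L1: P0=S P1=I P2=I P3=S  mem[L1]=17
17. P1: store L1 := 9  bus=[BusRdX]  L1: P0=I P1=M P2=I P3=I  mem[L1]=17
18. P3: load  L1  bus=[BusRd,Flush]  L1: P0=I P1=S P2=I P3=S  mem[L1]=9
19. P0: store L4 := 68  bus=[BusRdX]  L4: P0=M P1=I P2=I P3=I  mem[L4]=60
20. P3: load  L1  bus=[-]  L1: P0=I P1=S P2=I P3=S  mem[L1]=9
21. P3: store L1 := 57  bus=[BusRdX]  L1: P0=I P1=I P2=I P3=M  mem[L1]=9
22. P1: store L1 := 60  bus=[BusRdX,Flush]  L1: P0=I P1=M P2=I P3=I  mem[L1]=57
23. P2: load  L1  bus=[BusRd,Flush]  L1: P0=I P1=S P2=S P3=I  mem[L1]=60
24. P3: load  L0  bus=[-]  L0: P0=S P1=I P2=S P3=S  mem[L0]=10
25. P3: store L3 := 84  bus=[BusRdX]  L3: P0=I P1=I P2=I P3=M  mem[L3]=70
26. P3: store L1 := 94  bus=[BusRdX]  L1: P0=I P1=I P2=I P3=M  mem[L1]=60
27. P0: load  L1  bus=[BusRd,Flush]  L1: P0=S P1=I P2=I P3=S  mem[L1]=94
28. P0: load  L1  bus=[-]  L1: P0=S P1=I P2=I P3=S  mem[L1]=94
29. P2: load  L1  bus=[BusRd]  L1: P0=S P1=I P2=S P3=S  mem[L1]=94
30. P2: store L3 := 81  bus=[BusRdX,Flush]  L3: P0=I P1=I P2=M P3=I  mem[L3]=84

memory[L0] = 10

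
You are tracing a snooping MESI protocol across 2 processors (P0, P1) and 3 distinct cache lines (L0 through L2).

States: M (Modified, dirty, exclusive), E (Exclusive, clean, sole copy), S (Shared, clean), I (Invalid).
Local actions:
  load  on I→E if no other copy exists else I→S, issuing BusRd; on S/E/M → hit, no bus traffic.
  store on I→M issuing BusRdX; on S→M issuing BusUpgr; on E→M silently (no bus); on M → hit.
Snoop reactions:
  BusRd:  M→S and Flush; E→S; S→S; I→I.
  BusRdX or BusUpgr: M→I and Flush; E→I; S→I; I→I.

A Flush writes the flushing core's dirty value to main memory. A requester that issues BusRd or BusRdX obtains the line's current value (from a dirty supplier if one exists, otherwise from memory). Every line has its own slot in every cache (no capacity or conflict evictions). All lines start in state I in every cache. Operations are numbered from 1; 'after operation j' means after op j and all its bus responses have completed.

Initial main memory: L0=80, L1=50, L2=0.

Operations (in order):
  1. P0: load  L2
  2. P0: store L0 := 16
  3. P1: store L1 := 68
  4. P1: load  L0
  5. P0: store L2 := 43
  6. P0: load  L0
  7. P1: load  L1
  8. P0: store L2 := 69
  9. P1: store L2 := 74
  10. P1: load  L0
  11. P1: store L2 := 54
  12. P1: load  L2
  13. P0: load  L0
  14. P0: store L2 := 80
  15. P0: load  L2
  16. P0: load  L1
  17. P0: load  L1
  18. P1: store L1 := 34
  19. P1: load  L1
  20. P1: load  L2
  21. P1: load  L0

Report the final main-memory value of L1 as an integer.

  op1 P0: load  L2 → E/I on L2; bus BusRd; mem=0
  op2 P0: store L0 := 16 → M/I on L0; bus BusRdX; mem=80
  op3 P1: store L1 := 68 → I/M on L1; bus BusRdX; mem=50
  op4 P1: load  L0 → S/S on L0; bus BusRd Flush; mem=16
  op5 P0: store L2 := 43 → M/I on L2; bus (none); mem=0
  op6 P0: load  L0 → S/S on L0; bus (none); mem=16
  op7 P1: load  L1 → I/M on L1; bus (none); mem=50
  op8 P0: store L2 := 69 → M/I on L2; bus (none); mem=0
  op9 P1: store L2 := 74 → I/M on L2; bus BusRdX Flush; mem=69
  op10 P1: load  L0 → S/S on L0; bus (none); mem=16
  op11 P1: store L2 := 54 → I/M on L2; bus (none); mem=69
  op12 P1: load  L2 → I/M on L2; bus (none); mem=69
  op13 P0: load  L0 → S/S on L0; bus (none); mem=16
  op14 P0: store L2 := 80 → M/I on L2; bus BusRdX Flush; mem=54
  op15 P0: load  L2 → M/I on L2; bus (none); mem=54
  op16 P0: load  L1 → S/S on L1; bus BusRd Flush; mem=68
  op17 P0: load  L1 → S/S on L1; bus (none); mem=68
  op18 P1: store L1 := 34 → I/M on L1; bus BusUpgr; mem=68
  op19 P1: load  L1 → I/M on L1; bus (none); mem=68
  op20 P1: load  L2 → S/S on L2; bus BusRd Flush; mem=80
  op21 P1: load  L0 → S/S on L0; bus (none); mem=16

memory[L1] = 68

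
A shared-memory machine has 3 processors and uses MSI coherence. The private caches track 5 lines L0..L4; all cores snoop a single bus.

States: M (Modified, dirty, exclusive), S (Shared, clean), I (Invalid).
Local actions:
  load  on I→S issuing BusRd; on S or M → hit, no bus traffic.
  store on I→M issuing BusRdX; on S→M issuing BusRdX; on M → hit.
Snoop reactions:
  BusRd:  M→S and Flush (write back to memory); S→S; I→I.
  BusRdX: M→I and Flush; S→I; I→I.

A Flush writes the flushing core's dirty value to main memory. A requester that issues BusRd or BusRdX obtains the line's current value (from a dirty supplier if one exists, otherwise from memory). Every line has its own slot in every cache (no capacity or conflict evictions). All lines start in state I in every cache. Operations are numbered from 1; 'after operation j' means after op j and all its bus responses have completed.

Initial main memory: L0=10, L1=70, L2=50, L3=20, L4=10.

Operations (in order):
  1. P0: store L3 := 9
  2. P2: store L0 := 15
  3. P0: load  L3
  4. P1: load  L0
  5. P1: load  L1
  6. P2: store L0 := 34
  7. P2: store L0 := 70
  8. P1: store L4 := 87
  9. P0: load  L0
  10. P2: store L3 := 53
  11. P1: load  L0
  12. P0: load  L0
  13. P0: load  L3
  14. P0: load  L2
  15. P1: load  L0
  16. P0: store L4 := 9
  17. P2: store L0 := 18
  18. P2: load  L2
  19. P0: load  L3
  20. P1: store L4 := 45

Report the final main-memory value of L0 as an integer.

1. P0: store L3 := 9  bus=[BusRdX]  L3: P0=M P1=I P2=I  mem[L3]=20
2. P2: store L0 := 15  bus=[BusRdX]  L0: P0=I P1=I P2=M  mem[L0]=10
3. P0: load  L3  bus=[-]  L3: P0=M P1=I P2=I  mem[L3]=20
4. P1: load  L0  bus=[BusRd,Flush]  L0: P0=I P1=S P2=S  mem[L0]=15
5. P1: load  L1  bus=[BusRd]  L1: P0=I P1=S P2=I  mem[L1]=70
6. P2: store L0 := 34  bus=[BusRdX]  L0: P0=I P1=I P2=M  mem[L0]=15
7. P2: store L0 := 70  bus=[-]  L0: P0=I P1=I P2=M  mem[L0]=15
8. P1: store L4 := 87  bus=[BusRdX]  L4: P0=I P1=M P2=I  mem[L4]=10
9. P0: load  L0  bus=[BusRd,Flush]  L0: P0=S P1=I P2=S  mem[L0]=70
10. P2: store L3 := 53  bus=[BusRdX,Flush]  L3: P0=I P1=I P2=M  mem[L3]=9
11. P1: load  L0  bus=[BusRd]  L0: P0=S P1=S P2=S  mem[L0]=70
12. P0: load  L0  bus=[-]  L0: P0=S P1=S P2=S  mem[L0]=70
13. P0: load  L3  bus=[BusRd,Flush]  L3: P0=S P1=I P2=S  mem[L3]=53
14. P0: load  L2  bus=[BusRd]  L2: P0=S P1=I P2=I  mem[L2]=50
15. P1: load  L0  bus=[-]  L0: P0=S P1=S P2=S  mem[L0]=70
16. P0: store L4 := 9  bus=[BusRdX,Flush]  L4: P0=M P1=I P2=I  mem[L4]=87
17. P2: store L0 := 18  bus=[BusRdX]  L0: P0=I P1=I P2=M  mem[L0]=70
18. P2: load  L2  bus=[BusRd]  L2: P0=S P1=I P2=S  mem[L2]=50
19. P0: load  L3  bus=[-]  L3: P0=S P1=I P2=S  mem[L3]=53
20. P1: store L4 := 45  bus=[BusRdX,Flush]  L4: P0=I P1=M P2=I  mem[L4]=9

memory[L0] = 70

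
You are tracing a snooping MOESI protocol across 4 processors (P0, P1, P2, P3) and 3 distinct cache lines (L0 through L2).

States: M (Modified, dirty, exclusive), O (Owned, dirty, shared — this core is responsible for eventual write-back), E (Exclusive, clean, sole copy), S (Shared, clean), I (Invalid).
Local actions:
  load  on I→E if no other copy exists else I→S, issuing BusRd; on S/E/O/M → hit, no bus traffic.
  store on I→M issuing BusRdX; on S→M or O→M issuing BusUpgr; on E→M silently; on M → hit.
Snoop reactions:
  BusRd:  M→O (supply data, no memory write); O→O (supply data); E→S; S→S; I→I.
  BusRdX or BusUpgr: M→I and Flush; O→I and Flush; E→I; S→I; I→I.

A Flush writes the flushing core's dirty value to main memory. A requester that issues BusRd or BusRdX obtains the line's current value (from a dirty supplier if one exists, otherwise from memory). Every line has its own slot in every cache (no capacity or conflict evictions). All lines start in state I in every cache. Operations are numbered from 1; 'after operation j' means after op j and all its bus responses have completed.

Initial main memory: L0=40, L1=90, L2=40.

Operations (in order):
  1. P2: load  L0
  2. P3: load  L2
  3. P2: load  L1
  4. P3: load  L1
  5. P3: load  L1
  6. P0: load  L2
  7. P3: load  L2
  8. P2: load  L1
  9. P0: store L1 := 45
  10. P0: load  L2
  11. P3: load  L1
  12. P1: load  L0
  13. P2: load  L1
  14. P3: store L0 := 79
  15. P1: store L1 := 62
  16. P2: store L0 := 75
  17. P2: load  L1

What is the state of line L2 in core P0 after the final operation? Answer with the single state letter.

state = S

[1] P2: load  L0 | P0:I, P1:I, P2:E(40), P3:I | bus: BusRd
[2] P3: load  L2 | P0:I, P1:I, P2:I, P3:E(40) | bus: BusRd
[3] P2: load  L1 | P0:I, P1:I, P2:E(90), P3:I | bus: BusRd
[4] P3: load  L1 | P0:I, P1:I, P2:S(90), P3:S(90) | bus: BusRd
[5] P3: load  L1 | P0:I, P1:I, P2:S(90), P3:S(90) | bus: none
[6] P0: load  L2 | P0:S(40), P1:I, P2:I, P3:S(40) | bus: BusRd
[7] P3: load  L2 | P0:S(40), P1:I, P2:I, P3:S(40) | bus: none
[8] P2: load  L1 | P0:I, P1:I, P2:S(90), P3:S(90) | bus: none
[9] P0: store L1 := 45 | P0:M(45), P1:I, P2:I, P3:I | bus: BusRdX
[10] P0: load  L2 | P0:S(40), P1:I, P2:I, P3:S(40) | bus: none
[11] P3: load  L1 | P0:O(45), P1:I, P2:I, P3:S(45) | bus: BusRd
[12] P1: load  L0 | P0:I, P1:S(40), P2:S(40), P3:I | bus: BusRd
[13] P2: load  L1 | P0:O(45), P1:I, P2:S(45), P3:S(45) | bus: BusRd
[14] P3: store L0 := 79 | P0:I, P1:I, P2:I, P3:M(79) | bus: BusRdX
[15] P1: store L1 := 62 | P0:I, P1:M(62), P2:I, P3:I | bus: BusRdX,Flush
[16] P2: store L0 := 75 | P0:I, P1:I, P2:M(75), P3:I | bus: BusRdX,Flush
[17] P2: load  L1 | P0:I, P1:O(62), P2:S(62), P3:I | bus: BusRd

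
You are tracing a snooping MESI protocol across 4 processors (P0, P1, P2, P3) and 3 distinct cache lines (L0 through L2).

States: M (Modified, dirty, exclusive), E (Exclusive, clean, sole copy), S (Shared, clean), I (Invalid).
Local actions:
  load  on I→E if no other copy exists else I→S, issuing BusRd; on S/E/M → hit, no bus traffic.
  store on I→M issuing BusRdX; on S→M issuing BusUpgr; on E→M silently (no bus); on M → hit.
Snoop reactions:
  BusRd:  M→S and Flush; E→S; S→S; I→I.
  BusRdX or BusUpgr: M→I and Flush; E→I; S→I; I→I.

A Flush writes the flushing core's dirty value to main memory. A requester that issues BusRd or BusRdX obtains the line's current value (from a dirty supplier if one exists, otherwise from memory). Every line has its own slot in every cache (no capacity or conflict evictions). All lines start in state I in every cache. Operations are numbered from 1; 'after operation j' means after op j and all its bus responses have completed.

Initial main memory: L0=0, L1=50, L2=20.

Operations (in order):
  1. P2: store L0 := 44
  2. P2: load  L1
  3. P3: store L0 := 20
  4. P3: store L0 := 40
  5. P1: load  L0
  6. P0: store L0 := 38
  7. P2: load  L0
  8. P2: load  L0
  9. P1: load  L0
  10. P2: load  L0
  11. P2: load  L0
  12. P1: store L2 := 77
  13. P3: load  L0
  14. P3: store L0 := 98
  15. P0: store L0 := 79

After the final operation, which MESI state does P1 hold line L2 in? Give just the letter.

state = M

  op1 P2: store L0 := 44 → I/I/M/I on L0; bus BusRdX; mem=0
  op2 P2: load  L1 → I/I/E/I on L1; bus BusRd; mem=50
  op3 P3: store L0 := 20 → I/I/I/M on L0; bus BusRdX Flush; mem=44
  op4 P3: store L0 := 40 → I/I/I/M on L0; bus (none); mem=44
  op5 P1: load  L0 → I/S/I/S on L0; bus BusRd Flush; mem=40
  op6 P0: store L0 := 38 → M/I/I/I on L0; bus BusRdX; mem=40
  op7 P2: load  L0 → S/I/S/I on L0; bus BusRd Flush; mem=38
  op8 P2: load  L0 → S/I/S/I on L0; bus (none); mem=38
  op9 P1: load  L0 → S/S/S/I on L0; bus BusRd; mem=38
  op10 P2: load  L0 → S/S/S/I on L0; bus (none); mem=38
  op11 P2: load  L0 → S/S/S/I on L0; bus (none); mem=38
  op12 P1: store L2 := 77 → I/M/I/I on L2; bus BusRdX; mem=20
  op13 P3: load  L0 → S/S/S/S on L0; bus BusRd; mem=38
  op14 P3: store L0 := 98 → I/I/I/M on L0; bus BusUpgr; mem=38
  op15 P0: store L0 := 79 → M/I/I/I on L0; bus BusRdX Flush; mem=98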